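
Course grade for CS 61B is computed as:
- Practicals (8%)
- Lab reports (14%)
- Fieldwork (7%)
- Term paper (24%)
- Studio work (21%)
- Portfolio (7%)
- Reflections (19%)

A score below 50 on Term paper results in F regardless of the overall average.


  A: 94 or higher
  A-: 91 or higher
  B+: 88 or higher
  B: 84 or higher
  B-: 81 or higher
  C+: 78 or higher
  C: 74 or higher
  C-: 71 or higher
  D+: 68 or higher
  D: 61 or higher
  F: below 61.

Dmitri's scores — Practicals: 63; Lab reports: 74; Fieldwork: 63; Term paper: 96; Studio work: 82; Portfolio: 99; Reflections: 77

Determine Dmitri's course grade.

Term paper score 96 ≥ 50: minimum met.
Weighted total:
  Practicals 63 × 0.08 = 5.04
  Lab reports 74 × 0.14 = 10.36
  Fieldwork 63 × 0.07 = 4.41
  Term paper 96 × 0.24 = 23.04
  Studio work 82 × 0.21 = 17.22
  Portfolio 99 × 0.07 = 6.93
  Reflections 77 × 0.19 = 14.63
Sum = 81.63
81.63 is ≥ 81 and < 84 → B-

B-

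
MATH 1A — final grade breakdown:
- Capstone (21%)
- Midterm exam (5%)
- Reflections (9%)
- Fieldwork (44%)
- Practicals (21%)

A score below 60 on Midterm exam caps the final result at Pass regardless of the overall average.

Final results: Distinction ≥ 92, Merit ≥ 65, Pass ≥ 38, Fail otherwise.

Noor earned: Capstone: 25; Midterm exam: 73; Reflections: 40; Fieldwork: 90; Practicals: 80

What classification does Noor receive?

Midterm exam score 73 ≥ 60: minimum met.
Weighted total:
  Capstone 25 × 0.21 = 5.25
  Midterm exam 73 × 0.05 = 3.65
  Reflections 40 × 0.09 = 3.6
  Fieldwork 90 × 0.44 = 39.6
  Practicals 80 × 0.21 = 16.8
Sum = 68.9
68.9 is ≥ 65 and < 92 → Merit

Merit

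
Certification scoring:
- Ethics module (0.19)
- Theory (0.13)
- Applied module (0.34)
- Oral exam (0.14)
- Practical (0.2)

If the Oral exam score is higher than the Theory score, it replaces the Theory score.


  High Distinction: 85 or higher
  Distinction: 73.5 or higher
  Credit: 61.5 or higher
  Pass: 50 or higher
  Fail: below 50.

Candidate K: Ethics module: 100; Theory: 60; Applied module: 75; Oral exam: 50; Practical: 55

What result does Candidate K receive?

Credit

Oral exam (50) ≤ Theory (60), so Theory stays at 60.
Weighted total:
  Ethics module 100 × 0.19 = 19
  Theory 60 × 0.13 = 7.8
  Applied module 75 × 0.34 = 25.5
  Oral exam 50 × 0.14 = 7
  Practical 55 × 0.2 = 11
Sum = 70.3
70.3 is ≥ 61.5 and < 73.5 → Credit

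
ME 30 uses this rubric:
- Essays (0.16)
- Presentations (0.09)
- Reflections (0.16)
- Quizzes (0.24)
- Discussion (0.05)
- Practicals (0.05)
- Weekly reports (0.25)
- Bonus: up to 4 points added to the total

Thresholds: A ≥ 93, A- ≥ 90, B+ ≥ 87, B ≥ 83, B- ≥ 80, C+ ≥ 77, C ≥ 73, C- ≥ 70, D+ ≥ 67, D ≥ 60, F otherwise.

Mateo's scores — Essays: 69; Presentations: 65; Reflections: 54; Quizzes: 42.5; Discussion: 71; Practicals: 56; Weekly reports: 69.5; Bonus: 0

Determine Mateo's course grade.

Weighted total:
  Essays 69 × 0.16 = 11.04
  Presentations 65 × 0.09 = 5.85
  Reflections 54 × 0.16 = 8.64
  Quizzes 42.5 × 0.24 = 10.2
  Discussion 71 × 0.05 = 3.55
  Practicals 56 × 0.05 = 2.8
  Weekly reports 69.5 × 0.25 = 17.375
Sum = 59.455
Bonus: 59.455 + 0 = 59.455
59.455 < 60 → F

F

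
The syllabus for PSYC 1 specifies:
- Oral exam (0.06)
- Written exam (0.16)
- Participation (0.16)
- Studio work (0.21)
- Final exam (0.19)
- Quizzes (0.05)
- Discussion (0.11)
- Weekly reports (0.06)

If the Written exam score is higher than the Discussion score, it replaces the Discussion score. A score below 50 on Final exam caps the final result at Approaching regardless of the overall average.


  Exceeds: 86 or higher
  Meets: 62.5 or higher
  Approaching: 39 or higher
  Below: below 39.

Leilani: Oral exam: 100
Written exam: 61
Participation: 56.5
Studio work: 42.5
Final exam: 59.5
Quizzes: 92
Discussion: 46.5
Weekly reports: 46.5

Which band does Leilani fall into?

Written exam (61) > Discussion (46.5), so Discussion counts as 61.
Final exam score 59.5 ≥ 50: minimum met.
Weighted total:
  Oral exam 100 × 0.06 = 6
  Written exam 61 × 0.16 = 9.76
  Participation 56.5 × 0.16 = 9.04
  Studio work 42.5 × 0.21 = 8.925
  Final exam 59.5 × 0.19 = 11.305
  Quizzes 92 × 0.05 = 4.6
  Discussion 61 × 0.11 = 6.71
  Weekly reports 46.5 × 0.06 = 2.79
Sum = 59.13
59.13 is ≥ 39 and < 62.5 → Approaching

Approaching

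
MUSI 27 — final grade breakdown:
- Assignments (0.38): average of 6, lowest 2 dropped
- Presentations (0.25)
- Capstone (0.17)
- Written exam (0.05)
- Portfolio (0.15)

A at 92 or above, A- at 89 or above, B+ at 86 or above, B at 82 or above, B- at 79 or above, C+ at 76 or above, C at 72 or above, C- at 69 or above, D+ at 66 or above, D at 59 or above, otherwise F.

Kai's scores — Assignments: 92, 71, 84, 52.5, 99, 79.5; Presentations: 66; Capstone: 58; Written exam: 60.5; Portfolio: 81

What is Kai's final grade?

C

Assignments: drop 52.5, 71 → average of remaining 4 = 354.5/4 = 88.625
Weighted total:
  Assignments 88.625 × 0.38 = 33.6775
  Presentations 66 × 0.25 = 16.5
  Capstone 58 × 0.17 = 9.86
  Written exam 60.5 × 0.05 = 3.025
  Portfolio 81 × 0.15 = 12.15
Sum = 75.2125
75.2125 is ≥ 72 and < 76 → C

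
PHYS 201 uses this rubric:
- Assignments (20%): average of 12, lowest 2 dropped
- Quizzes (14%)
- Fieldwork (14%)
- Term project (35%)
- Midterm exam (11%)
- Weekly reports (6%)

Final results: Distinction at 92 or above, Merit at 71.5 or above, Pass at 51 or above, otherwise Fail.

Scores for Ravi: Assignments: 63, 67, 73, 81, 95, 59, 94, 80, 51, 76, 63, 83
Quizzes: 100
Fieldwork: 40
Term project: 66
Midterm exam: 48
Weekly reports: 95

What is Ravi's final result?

Pass

Assignments: drop 51, 59 → average of remaining 10 = 775/10 = 77.5
Weighted total:
  Assignments 77.5 × 0.2 = 15.5
  Quizzes 100 × 0.14 = 14
  Fieldwork 40 × 0.14 = 5.6
  Term project 66 × 0.35 = 23.1
  Midterm exam 48 × 0.11 = 5.28
  Weekly reports 95 × 0.06 = 5.7
Sum = 69.18
69.18 is ≥ 51 and < 71.5 → Pass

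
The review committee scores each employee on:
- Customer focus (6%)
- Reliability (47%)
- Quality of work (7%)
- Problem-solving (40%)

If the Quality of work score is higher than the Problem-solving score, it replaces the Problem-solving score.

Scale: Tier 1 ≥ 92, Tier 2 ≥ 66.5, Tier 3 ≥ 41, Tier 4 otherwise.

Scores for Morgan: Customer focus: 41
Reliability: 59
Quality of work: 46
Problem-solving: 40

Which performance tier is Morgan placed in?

Quality of work (46) > Problem-solving (40), so Problem-solving counts as 46.
Weighted total:
  Customer focus 41 × 0.06 = 2.46
  Reliability 59 × 0.47 = 27.73
  Quality of work 46 × 0.07 = 3.22
  Problem-solving 46 × 0.4 = 18.4
Sum = 51.81
51.81 is ≥ 41 and < 66.5 → Tier 3

Tier 3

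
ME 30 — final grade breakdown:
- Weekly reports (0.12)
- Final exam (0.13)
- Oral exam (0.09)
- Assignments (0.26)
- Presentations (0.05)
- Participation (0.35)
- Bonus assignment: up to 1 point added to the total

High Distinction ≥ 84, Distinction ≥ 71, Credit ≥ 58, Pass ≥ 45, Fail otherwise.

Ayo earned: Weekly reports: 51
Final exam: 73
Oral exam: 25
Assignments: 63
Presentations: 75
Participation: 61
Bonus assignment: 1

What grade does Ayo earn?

Weighted total:
  Weekly reports 51 × 0.12 = 6.12
  Final exam 73 × 0.13 = 9.49
  Oral exam 25 × 0.09 = 2.25
  Assignments 63 × 0.26 = 16.38
  Presentations 75 × 0.05 = 3.75
  Participation 61 × 0.35 = 21.35
Sum = 59.34
Bonus assignment: 59.34 + 1 = 60.34
60.34 is ≥ 58 and < 71 → Credit

Credit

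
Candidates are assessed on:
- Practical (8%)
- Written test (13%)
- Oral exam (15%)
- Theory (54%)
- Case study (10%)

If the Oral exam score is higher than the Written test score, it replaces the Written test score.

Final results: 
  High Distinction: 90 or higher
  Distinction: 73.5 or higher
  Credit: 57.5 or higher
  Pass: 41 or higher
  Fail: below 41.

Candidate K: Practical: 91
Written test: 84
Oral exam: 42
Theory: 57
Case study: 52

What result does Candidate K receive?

Oral exam (42) ≤ Written test (84), so Written test stays at 84.
Weighted total:
  Practical 91 × 0.08 = 7.28
  Written test 84 × 0.13 = 10.92
  Oral exam 42 × 0.15 = 6.3
  Theory 57 × 0.54 = 30.78
  Case study 52 × 0.1 = 5.2
Sum = 60.48
60.48 is ≥ 57.5 and < 73.5 → Credit

Credit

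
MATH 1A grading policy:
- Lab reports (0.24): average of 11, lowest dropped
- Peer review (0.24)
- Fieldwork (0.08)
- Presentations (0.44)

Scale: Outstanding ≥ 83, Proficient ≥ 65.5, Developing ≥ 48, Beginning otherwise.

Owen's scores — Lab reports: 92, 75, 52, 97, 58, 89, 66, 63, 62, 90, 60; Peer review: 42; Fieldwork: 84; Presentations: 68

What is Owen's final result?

Lab reports: drop 52 → average of remaining 10 = 752/10 = 75.2
Weighted total:
  Lab reports 75.2 × 0.24 = 18.048
  Peer review 42 × 0.24 = 10.08
  Fieldwork 84 × 0.08 = 6.72
  Presentations 68 × 0.44 = 29.92
Sum = 64.768
64.768 is ≥ 48 and < 65.5 → Developing

Developing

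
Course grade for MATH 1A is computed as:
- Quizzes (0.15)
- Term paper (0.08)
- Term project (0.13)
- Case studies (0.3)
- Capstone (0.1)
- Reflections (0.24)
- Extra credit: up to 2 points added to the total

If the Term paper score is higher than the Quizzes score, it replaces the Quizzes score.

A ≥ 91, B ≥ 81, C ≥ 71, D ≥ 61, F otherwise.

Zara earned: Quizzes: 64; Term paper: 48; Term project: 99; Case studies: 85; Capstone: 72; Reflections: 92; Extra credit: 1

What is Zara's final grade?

Term paper (48) ≤ Quizzes (64), so Quizzes stays at 64.
Weighted total:
  Quizzes 64 × 0.15 = 9.6
  Term paper 48 × 0.08 = 3.84
  Term project 99 × 0.13 = 12.87
  Case studies 85 × 0.3 = 25.5
  Capstone 72 × 0.1 = 7.2
  Reflections 92 × 0.24 = 22.08
Sum = 81.09
Extra credit: 81.09 + 1 = 82.09
82.09 is ≥ 81 and < 91 → B

B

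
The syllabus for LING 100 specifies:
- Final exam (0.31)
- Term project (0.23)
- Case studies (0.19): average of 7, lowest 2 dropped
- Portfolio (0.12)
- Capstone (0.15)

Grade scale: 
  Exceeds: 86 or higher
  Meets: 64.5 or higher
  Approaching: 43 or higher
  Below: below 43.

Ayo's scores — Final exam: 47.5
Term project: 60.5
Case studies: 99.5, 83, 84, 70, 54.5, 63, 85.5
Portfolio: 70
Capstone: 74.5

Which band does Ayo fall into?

Case studies: drop 54.5, 63 → average of remaining 5 = 422/5 = 84.4
Weighted total:
  Final exam 47.5 × 0.31 = 14.725
  Term project 60.5 × 0.23 = 13.915
  Case studies 84.4 × 0.19 = 16.036
  Portfolio 70 × 0.12 = 8.4
  Capstone 74.5 × 0.15 = 11.175
Sum = 64.251
64.251 is ≥ 43 and < 64.5 → Approaching

Approaching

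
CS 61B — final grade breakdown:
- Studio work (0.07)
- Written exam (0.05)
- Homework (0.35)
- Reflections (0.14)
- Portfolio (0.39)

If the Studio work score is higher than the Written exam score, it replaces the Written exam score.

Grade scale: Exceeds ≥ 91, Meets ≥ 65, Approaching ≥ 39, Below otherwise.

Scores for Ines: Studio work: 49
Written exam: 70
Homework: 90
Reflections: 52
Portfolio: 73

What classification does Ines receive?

Meets

Studio work (49) ≤ Written exam (70), so Written exam stays at 70.
Weighted total:
  Studio work 49 × 0.07 = 3.43
  Written exam 70 × 0.05 = 3.5
  Homework 90 × 0.35 = 31.5
  Reflections 52 × 0.14 = 7.28
  Portfolio 73 × 0.39 = 28.47
Sum = 74.18
74.18 is ≥ 65 and < 91 → Meets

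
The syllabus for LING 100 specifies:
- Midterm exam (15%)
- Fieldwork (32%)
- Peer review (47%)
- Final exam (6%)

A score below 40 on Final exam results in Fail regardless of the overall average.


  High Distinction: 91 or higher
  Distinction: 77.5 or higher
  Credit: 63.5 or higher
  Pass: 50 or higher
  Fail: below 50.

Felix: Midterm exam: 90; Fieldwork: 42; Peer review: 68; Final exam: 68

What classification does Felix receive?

Final exam score 68 ≥ 40: minimum met.
Weighted total:
  Midterm exam 90 × 0.15 = 13.5
  Fieldwork 42 × 0.32 = 13.44
  Peer review 68 × 0.47 = 31.96
  Final exam 68 × 0.06 = 4.08
Sum = 62.98
62.98 is ≥ 50 and < 63.5 → Pass

Pass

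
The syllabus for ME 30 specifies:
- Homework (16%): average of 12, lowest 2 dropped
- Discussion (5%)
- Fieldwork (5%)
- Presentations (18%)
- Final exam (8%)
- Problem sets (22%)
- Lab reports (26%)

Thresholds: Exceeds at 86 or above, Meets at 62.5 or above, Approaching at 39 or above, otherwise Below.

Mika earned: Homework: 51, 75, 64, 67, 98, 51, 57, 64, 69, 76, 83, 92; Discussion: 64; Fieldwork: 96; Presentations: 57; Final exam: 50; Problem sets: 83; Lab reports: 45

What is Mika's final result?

Meets

Homework: drop 51, 51 → average of remaining 10 = 745/10 = 74.5
Weighted total:
  Homework 74.5 × 0.16 = 11.92
  Discussion 64 × 0.05 = 3.2
  Fieldwork 96 × 0.05 = 4.8
  Presentations 57 × 0.18 = 10.26
  Final exam 50 × 0.08 = 4
  Problem sets 83 × 0.22 = 18.26
  Lab reports 45 × 0.26 = 11.7
Sum = 64.14
64.14 is ≥ 62.5 and < 86 → Meets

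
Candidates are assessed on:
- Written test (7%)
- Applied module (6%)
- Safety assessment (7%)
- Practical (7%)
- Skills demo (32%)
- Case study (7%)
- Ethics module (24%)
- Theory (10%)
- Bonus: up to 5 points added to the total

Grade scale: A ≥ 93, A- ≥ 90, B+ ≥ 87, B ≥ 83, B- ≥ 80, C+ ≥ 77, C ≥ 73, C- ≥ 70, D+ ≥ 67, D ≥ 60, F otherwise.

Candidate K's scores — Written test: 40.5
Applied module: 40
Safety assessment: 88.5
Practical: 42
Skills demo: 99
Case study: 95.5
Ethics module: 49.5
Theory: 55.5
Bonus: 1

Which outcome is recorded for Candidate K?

C-

Weighted total:
  Written test 40.5 × 0.07 = 2.835
  Applied module 40 × 0.06 = 2.4
  Safety assessment 88.5 × 0.07 = 6.195
  Practical 42 × 0.07 = 2.94
  Skills demo 99 × 0.32 = 31.68
  Case study 95.5 × 0.07 = 6.685
  Ethics module 49.5 × 0.24 = 11.88
  Theory 55.5 × 0.1 = 5.55
Sum = 70.165
Bonus: 70.165 + 1 = 71.165
71.165 is ≥ 70 and < 73 → C-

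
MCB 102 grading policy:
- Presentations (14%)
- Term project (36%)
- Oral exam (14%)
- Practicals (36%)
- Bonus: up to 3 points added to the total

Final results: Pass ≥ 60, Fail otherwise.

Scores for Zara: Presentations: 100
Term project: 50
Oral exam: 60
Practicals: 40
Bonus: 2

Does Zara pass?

Fail

Weighted total:
  Presentations 100 × 0.14 = 14
  Term project 50 × 0.36 = 18
  Oral exam 60 × 0.14 = 8.4
  Practicals 40 × 0.36 = 14.4
Sum = 54.8
Bonus: 54.8 + 2 = 56.8
56.8 < 60 → Fail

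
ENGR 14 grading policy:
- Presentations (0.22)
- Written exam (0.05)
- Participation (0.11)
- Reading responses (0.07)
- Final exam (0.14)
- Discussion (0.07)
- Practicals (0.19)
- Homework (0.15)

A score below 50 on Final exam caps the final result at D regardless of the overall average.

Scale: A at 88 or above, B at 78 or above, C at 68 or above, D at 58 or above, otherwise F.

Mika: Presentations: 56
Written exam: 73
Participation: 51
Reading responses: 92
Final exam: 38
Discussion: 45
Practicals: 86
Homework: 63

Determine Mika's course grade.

D

Final exam score 38 < 50: minimum not met.
Weighted total:
  Presentations 56 × 0.22 = 12.32
  Written exam 73 × 0.05 = 3.65
  Participation 51 × 0.11 = 5.61
  Reading responses 92 × 0.07 = 6.44
  Final exam 38 × 0.14 = 5.32
  Discussion 45 × 0.07 = 3.15
  Practicals 86 × 0.19 = 16.34
  Homework 63 × 0.15 = 9.45
Sum = 62.28
62.28 would be D; cap at D applies → D.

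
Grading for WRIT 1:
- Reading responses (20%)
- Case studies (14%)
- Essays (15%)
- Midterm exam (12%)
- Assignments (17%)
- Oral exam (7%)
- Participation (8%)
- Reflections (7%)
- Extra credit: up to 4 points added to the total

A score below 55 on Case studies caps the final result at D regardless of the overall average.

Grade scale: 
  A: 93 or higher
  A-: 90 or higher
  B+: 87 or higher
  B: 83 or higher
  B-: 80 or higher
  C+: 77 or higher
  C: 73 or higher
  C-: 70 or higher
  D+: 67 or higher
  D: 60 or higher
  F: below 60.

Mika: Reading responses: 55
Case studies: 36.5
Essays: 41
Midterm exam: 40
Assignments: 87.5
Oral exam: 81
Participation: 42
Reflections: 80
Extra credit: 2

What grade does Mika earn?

F

Case studies score 36.5 < 55: minimum not met.
Weighted total:
  Reading responses 55 × 0.2 = 11
  Case studies 36.5 × 0.14 = 5.11
  Essays 41 × 0.15 = 6.15
  Midterm exam 40 × 0.12 = 4.8
  Assignments 87.5 × 0.17 = 14.875
  Oral exam 81 × 0.07 = 5.67
  Participation 42 × 0.08 = 3.36
  Reflections 80 × 0.07 = 5.6
Sum = 56.565
Extra credit: 56.565 + 2 = 58.565
58.565 would be F; cap at D applies → F.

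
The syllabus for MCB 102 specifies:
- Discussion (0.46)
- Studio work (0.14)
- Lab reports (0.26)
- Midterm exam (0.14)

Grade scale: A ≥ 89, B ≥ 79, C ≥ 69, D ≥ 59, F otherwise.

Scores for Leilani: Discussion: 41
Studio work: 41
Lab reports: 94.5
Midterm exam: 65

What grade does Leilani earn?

Weighted total:
  Discussion 41 × 0.46 = 18.86
  Studio work 41 × 0.14 = 5.74
  Lab reports 94.5 × 0.26 = 24.57
  Midterm exam 65 × 0.14 = 9.1
Sum = 58.27
58.27 < 59 → F

F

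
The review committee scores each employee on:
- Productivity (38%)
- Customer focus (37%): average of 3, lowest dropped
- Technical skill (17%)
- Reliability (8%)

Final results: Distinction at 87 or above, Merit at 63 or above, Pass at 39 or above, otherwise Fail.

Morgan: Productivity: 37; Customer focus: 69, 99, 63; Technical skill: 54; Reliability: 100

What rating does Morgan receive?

Customer focus: drop 63 → average of remaining 2 = 168/2 = 84
Weighted total:
  Productivity 37 × 0.38 = 14.06
  Customer focus 84 × 0.37 = 31.08
  Technical skill 54 × 0.17 = 9.18
  Reliability 100 × 0.08 = 8
Sum = 62.32
62.32 is ≥ 39 and < 63 → Pass

Pass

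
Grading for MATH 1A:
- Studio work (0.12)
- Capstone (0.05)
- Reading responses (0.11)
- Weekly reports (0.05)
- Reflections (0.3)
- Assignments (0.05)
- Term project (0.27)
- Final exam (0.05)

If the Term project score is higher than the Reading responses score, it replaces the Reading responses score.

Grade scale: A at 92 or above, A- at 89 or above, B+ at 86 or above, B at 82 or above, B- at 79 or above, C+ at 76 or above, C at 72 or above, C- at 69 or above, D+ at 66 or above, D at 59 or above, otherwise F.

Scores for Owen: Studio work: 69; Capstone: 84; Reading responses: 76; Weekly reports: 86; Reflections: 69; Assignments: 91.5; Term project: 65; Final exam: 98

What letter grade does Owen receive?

C

Term project (65) ≤ Reading responses (76), so Reading responses stays at 76.
Weighted total:
  Studio work 69 × 0.12 = 8.28
  Capstone 84 × 0.05 = 4.2
  Reading responses 76 × 0.11 = 8.36
  Weekly reports 86 × 0.05 = 4.3
  Reflections 69 × 0.3 = 20.7
  Assignments 91.5 × 0.05 = 4.575
  Term project 65 × 0.27 = 17.55
  Final exam 98 × 0.05 = 4.9
Sum = 72.865
72.865 is ≥ 72 and < 76 → C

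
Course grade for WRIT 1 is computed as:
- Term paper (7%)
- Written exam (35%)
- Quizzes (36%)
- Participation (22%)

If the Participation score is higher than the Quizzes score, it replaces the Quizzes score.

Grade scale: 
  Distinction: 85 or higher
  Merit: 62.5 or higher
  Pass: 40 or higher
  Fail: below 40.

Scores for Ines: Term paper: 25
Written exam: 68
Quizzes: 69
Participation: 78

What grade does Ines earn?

Participation (78) > Quizzes (69), so Quizzes counts as 78.
Weighted total:
  Term paper 25 × 0.07 = 1.75
  Written exam 68 × 0.35 = 23.8
  Quizzes 78 × 0.36 = 28.08
  Participation 78 × 0.22 = 17.16
Sum = 70.79
70.79 is ≥ 62.5 and < 85 → Merit

Merit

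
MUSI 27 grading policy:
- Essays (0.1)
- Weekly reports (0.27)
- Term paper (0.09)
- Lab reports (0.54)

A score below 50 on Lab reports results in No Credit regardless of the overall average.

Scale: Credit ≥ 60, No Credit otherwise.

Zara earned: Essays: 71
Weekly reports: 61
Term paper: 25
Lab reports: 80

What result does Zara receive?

Credit

Lab reports score 80 ≥ 50: minimum met.
Weighted total:
  Essays 71 × 0.1 = 7.1
  Weekly reports 61 × 0.27 = 16.47
  Term paper 25 × 0.09 = 2.25
  Lab reports 80 × 0.54 = 43.2
Sum = 69.02
69.02 ≥ 60 → Credit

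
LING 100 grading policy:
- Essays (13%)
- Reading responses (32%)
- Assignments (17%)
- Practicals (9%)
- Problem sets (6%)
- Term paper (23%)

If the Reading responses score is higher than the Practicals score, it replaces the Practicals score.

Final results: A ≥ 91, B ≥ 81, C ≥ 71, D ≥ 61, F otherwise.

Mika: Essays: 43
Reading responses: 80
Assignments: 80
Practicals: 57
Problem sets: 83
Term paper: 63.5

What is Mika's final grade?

C

Reading responses (80) > Practicals (57), so Practicals counts as 80.
Weighted total:
  Essays 43 × 0.13 = 5.59
  Reading responses 80 × 0.32 = 25.6
  Assignments 80 × 0.17 = 13.6
  Practicals 80 × 0.09 = 7.2
  Problem sets 83 × 0.06 = 4.98
  Term paper 63.5 × 0.23 = 14.605
Sum = 71.575
71.575 is ≥ 71 and < 81 → C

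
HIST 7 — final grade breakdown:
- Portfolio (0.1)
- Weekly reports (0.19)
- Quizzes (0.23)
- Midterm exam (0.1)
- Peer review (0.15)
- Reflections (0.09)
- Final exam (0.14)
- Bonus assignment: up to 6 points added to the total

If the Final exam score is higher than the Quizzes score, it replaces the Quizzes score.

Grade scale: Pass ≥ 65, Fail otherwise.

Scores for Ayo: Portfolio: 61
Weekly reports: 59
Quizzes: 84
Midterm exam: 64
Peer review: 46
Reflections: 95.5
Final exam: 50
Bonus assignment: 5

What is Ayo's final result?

Final exam (50) ≤ Quizzes (84), so Quizzes stays at 84.
Weighted total:
  Portfolio 61 × 0.1 = 6.1
  Weekly reports 59 × 0.19 = 11.21
  Quizzes 84 × 0.23 = 19.32
  Midterm exam 64 × 0.1 = 6.4
  Peer review 46 × 0.15 = 6.9
  Reflections 95.5 × 0.09 = 8.595
  Final exam 50 × 0.14 = 7
Sum = 65.525
Bonus assignment: 65.525 + 5 = 70.525
70.525 ≥ 65 → Pass

Pass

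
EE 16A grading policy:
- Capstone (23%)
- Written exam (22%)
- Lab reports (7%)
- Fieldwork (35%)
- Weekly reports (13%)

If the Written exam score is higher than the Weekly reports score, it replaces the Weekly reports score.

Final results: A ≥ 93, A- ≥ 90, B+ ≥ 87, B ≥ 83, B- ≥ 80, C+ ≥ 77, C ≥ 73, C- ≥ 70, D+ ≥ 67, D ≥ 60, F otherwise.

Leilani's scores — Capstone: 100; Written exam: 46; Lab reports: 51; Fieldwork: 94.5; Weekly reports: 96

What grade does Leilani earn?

B-

Written exam (46) ≤ Weekly reports (96), so Weekly reports stays at 96.
Weighted total:
  Capstone 100 × 0.23 = 23
  Written exam 46 × 0.22 = 10.12
  Lab reports 51 × 0.07 = 3.57
  Fieldwork 94.5 × 0.35 = 33.075
  Weekly reports 96 × 0.13 = 12.48
Sum = 82.245
82.245 is ≥ 80 and < 83 → B-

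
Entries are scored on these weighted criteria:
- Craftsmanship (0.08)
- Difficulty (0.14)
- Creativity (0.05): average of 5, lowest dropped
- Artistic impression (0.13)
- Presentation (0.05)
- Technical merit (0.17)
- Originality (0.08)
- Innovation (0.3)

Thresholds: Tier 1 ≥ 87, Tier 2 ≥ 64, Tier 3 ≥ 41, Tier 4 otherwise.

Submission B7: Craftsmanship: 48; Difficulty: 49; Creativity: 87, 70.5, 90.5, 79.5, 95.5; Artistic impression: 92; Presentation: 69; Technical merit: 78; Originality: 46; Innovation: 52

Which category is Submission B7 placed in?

Creativity: drop 70.5 → average of remaining 4 = 352.5/4 = 88.125
Weighted total:
  Craftsmanship 48 × 0.08 = 3.84
  Difficulty 49 × 0.14 = 6.86
  Creativity 88.125 × 0.05 = 4.40625
  Artistic impression 92 × 0.13 = 11.96
  Presentation 69 × 0.05 = 3.45
  Technical merit 78 × 0.17 = 13.26
  Originality 46 × 0.08 = 3.68
  Innovation 52 × 0.3 = 15.6
Sum = 63.05625
63.05625 is ≥ 41 and < 64 → Tier 3

Tier 3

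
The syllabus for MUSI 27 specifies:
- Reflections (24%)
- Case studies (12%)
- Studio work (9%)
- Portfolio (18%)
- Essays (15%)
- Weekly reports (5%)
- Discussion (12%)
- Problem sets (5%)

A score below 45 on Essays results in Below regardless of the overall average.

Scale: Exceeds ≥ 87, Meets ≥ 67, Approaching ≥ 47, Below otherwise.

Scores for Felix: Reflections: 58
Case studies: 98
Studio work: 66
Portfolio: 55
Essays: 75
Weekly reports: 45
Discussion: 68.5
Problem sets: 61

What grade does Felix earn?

Approaching

Essays score 75 ≥ 45: minimum met.
Weighted total:
  Reflections 58 × 0.24 = 13.92
  Case studies 98 × 0.12 = 11.76
  Studio work 66 × 0.09 = 5.94
  Portfolio 55 × 0.18 = 9.9
  Essays 75 × 0.15 = 11.25
  Weekly reports 45 × 0.05 = 2.25
  Discussion 68.5 × 0.12 = 8.22
  Problem sets 61 × 0.05 = 3.05
Sum = 66.29
66.29 is ≥ 47 and < 67 → Approaching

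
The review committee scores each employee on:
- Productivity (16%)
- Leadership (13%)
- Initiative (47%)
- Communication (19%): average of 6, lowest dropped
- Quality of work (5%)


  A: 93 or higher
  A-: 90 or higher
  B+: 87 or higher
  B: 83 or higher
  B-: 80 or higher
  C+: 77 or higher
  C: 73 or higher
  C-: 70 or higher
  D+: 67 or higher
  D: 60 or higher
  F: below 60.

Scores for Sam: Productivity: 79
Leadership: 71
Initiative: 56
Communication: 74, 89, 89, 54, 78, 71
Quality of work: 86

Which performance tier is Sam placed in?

Communication: drop 54 → average of remaining 5 = 401/5 = 80.2
Weighted total:
  Productivity 79 × 0.16 = 12.64
  Leadership 71 × 0.13 = 9.23
  Initiative 56 × 0.47 = 26.32
  Communication 80.2 × 0.19 = 15.238
  Quality of work 86 × 0.05 = 4.3
Sum = 67.728
67.728 is ≥ 67 and < 70 → D+

D+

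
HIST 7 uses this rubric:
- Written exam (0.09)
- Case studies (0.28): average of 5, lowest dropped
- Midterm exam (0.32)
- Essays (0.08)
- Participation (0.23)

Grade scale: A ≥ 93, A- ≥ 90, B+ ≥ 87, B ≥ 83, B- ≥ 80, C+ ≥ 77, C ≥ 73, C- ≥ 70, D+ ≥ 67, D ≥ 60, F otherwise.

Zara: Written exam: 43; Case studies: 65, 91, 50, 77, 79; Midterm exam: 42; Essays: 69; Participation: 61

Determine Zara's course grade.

Case studies: drop 50 → average of remaining 4 = 312/4 = 78
Weighted total:
  Written exam 43 × 0.09 = 3.87
  Case studies 78 × 0.28 = 21.84
  Midterm exam 42 × 0.32 = 13.44
  Essays 69 × 0.08 = 5.52
  Participation 61 × 0.23 = 14.03
Sum = 58.7
58.7 < 60 → F

F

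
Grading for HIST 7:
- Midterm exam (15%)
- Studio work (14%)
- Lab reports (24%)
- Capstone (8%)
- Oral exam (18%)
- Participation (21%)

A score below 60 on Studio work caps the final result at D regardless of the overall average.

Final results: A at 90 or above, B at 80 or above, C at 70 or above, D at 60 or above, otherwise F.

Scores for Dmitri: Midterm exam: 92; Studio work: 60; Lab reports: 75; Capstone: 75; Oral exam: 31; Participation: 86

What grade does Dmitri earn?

Studio work score 60 ≥ 60: minimum met.
Weighted total:
  Midterm exam 92 × 0.15 = 13.8
  Studio work 60 × 0.14 = 8.4
  Lab reports 75 × 0.24 = 18
  Capstone 75 × 0.08 = 6
  Oral exam 31 × 0.18 = 5.58
  Participation 86 × 0.21 = 18.06
Sum = 69.84
69.84 is ≥ 60 and < 70 → D

D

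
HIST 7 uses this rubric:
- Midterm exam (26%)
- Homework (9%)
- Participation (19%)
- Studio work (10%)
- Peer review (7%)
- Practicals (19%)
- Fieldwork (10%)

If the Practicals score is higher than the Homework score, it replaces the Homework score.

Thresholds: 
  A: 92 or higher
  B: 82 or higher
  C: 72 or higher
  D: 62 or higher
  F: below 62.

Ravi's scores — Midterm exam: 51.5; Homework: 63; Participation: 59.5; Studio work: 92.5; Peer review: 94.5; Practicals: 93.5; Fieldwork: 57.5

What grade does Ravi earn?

Practicals (93.5) > Homework (63), so Homework counts as 93.5.
Weighted total:
  Midterm exam 51.5 × 0.26 = 13.39
  Homework 93.5 × 0.09 = 8.415
  Participation 59.5 × 0.19 = 11.305
  Studio work 92.5 × 0.1 = 9.25
  Peer review 94.5 × 0.07 = 6.615
  Practicals 93.5 × 0.19 = 17.765
  Fieldwork 57.5 × 0.1 = 5.75
Sum = 72.49
72.49 is ≥ 72 and < 82 → C

C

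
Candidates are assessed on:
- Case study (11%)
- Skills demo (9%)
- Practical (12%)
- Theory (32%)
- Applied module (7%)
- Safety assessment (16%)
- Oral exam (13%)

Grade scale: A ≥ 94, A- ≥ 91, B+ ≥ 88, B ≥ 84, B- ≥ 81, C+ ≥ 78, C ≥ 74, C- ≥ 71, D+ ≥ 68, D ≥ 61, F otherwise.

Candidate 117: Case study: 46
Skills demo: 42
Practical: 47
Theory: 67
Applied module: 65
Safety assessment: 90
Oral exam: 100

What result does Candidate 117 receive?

Weighted total:
  Case study 46 × 0.11 = 5.06
  Skills demo 42 × 0.09 = 3.78
  Practical 47 × 0.12 = 5.64
  Theory 67 × 0.32 = 21.44
  Applied module 65 × 0.07 = 4.55
  Safety assessment 90 × 0.16 = 14.4
  Oral exam 100 × 0.13 = 13
Sum = 67.87
67.87 is ≥ 61 and < 68 → D

D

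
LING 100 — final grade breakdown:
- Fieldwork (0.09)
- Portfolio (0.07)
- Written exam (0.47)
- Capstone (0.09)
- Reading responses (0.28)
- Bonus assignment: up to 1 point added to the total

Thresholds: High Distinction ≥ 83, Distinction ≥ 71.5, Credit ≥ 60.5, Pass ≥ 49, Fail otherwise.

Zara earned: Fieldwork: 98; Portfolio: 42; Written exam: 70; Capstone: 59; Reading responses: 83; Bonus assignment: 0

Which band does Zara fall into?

Weighted total:
  Fieldwork 98 × 0.09 = 8.82
  Portfolio 42 × 0.07 = 2.94
  Written exam 70 × 0.47 = 32.9
  Capstone 59 × 0.09 = 5.31
  Reading responses 83 × 0.28 = 23.24
Sum = 73.21
Bonus assignment: 73.21 + 0 = 73.21
73.21 is ≥ 71.5 and < 83 → Distinction

Distinction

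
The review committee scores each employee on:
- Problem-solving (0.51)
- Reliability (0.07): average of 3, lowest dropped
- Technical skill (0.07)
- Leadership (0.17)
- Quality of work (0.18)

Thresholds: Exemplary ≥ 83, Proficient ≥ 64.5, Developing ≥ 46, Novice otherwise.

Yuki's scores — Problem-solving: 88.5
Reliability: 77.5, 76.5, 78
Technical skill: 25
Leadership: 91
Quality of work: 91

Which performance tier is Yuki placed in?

Exemplary

Reliability: drop 76.5 → average of remaining 2 = 155.5/2 = 77.75
Weighted total:
  Problem-solving 88.5 × 0.51 = 45.135
  Reliability 77.75 × 0.07 = 5.4425
  Technical skill 25 × 0.07 = 1.75
  Leadership 91 × 0.17 = 15.47
  Quality of work 91 × 0.18 = 16.38
Sum = 84.1775
84.1775 ≥ 83 → Exemplary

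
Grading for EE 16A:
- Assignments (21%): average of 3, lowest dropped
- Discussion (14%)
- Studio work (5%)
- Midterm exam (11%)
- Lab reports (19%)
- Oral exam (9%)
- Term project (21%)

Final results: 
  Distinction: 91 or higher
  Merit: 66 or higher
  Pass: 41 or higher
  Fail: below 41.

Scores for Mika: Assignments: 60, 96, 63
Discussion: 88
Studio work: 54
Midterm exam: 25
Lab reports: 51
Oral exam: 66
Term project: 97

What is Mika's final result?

Assignments: drop 60 → average of remaining 2 = 159/2 = 79.5
Weighted total:
  Assignments 79.5 × 0.21 = 16.695
  Discussion 88 × 0.14 = 12.32
  Studio work 54 × 0.05 = 2.7
  Midterm exam 25 × 0.11 = 2.75
  Lab reports 51 × 0.19 = 9.69
  Oral exam 66 × 0.09 = 5.94
  Term project 97 × 0.21 = 20.37
Sum = 70.465
70.465 is ≥ 66 and < 91 → Merit

Merit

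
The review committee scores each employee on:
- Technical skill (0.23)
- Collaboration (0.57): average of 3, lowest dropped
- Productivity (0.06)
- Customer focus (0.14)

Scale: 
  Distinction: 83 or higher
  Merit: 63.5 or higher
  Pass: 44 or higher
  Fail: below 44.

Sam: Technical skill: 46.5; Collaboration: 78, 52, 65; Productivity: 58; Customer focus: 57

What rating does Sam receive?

Collaboration: drop 52 → average of remaining 2 = 143/2 = 71.5
Weighted total:
  Technical skill 46.5 × 0.23 = 10.695
  Collaboration 71.5 × 0.57 = 40.755
  Productivity 58 × 0.06 = 3.48
  Customer focus 57 × 0.14 = 7.98
Sum = 62.91
62.91 is ≥ 44 and < 63.5 → Pass

Pass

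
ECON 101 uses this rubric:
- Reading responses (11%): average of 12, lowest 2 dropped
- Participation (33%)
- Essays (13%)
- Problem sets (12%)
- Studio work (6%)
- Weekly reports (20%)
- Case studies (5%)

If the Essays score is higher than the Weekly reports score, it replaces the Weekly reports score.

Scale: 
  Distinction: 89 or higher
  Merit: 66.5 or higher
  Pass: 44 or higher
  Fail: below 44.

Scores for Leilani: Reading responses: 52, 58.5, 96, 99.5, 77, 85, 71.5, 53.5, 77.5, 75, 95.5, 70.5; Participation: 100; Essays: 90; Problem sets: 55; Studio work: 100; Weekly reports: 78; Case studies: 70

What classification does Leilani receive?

Merit

Reading responses: drop 52, 53.5 → average of remaining 10 = 806/10 = 80.6
Essays (90) > Weekly reports (78), so Weekly reports counts as 90.
Weighted total:
  Reading responses 80.6 × 0.11 = 8.866
  Participation 100 × 0.33 = 33
  Essays 90 × 0.13 = 11.7
  Problem sets 55 × 0.12 = 6.6
  Studio work 100 × 0.06 = 6
  Weekly reports 90 × 0.2 = 18
  Case studies 70 × 0.05 = 3.5
Sum = 87.666
87.666 is ≥ 66.5 and < 89 → Merit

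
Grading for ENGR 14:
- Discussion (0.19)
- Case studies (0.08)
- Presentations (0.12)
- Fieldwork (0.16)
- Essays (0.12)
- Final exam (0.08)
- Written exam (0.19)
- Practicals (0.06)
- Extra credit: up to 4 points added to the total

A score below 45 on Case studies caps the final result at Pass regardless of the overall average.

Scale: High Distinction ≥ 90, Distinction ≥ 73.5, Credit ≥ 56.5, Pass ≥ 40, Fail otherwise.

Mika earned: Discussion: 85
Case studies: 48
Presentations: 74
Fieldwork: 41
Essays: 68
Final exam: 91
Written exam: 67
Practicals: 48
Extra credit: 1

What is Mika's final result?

Credit

Case studies score 48 ≥ 45: minimum met.
Weighted total:
  Discussion 85 × 0.19 = 16.15
  Case studies 48 × 0.08 = 3.84
  Presentations 74 × 0.12 = 8.88
  Fieldwork 41 × 0.16 = 6.56
  Essays 68 × 0.12 = 8.16
  Final exam 91 × 0.08 = 7.28
  Written exam 67 × 0.19 = 12.73
  Practicals 48 × 0.06 = 2.88
Sum = 66.48
Extra credit: 66.48 + 1 = 67.48
67.48 is ≥ 56.5 and < 73.5 → Credit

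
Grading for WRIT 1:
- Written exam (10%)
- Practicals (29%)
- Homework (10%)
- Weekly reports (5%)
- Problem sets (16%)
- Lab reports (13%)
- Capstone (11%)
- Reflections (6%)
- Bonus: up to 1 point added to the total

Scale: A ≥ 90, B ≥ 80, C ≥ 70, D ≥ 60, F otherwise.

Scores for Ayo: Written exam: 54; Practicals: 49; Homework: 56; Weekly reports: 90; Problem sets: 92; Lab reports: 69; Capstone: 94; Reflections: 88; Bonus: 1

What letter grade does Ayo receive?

Weighted total:
  Written exam 54 × 0.1 = 5.4
  Practicals 49 × 0.29 = 14.21
  Homework 56 × 0.1 = 5.6
  Weekly reports 90 × 0.05 = 4.5
  Problem sets 92 × 0.16 = 14.72
  Lab reports 69 × 0.13 = 8.97
  Capstone 94 × 0.11 = 10.34
  Reflections 88 × 0.06 = 5.28
Sum = 69.02
Bonus: 69.02 + 1 = 70.02
70.02 is ≥ 70 and < 80 → C

C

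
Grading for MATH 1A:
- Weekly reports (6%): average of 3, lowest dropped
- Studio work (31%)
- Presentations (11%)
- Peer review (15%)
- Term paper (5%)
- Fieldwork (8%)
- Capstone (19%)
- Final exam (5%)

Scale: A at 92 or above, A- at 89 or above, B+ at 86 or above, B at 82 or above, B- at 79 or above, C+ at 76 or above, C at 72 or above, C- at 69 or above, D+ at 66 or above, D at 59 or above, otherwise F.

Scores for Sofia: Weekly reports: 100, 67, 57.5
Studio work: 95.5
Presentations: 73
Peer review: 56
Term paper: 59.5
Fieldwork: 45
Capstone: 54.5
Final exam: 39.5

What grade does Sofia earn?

Weekly reports: drop 57.5 → average of remaining 2 = 167/2 = 83.5
Weighted total:
  Weekly reports 83.5 × 0.06 = 5.01
  Studio work 95.5 × 0.31 = 29.605
  Presentations 73 × 0.11 = 8.03
  Peer review 56 × 0.15 = 8.4
  Term paper 59.5 × 0.05 = 2.975
  Fieldwork 45 × 0.08 = 3.6
  Capstone 54.5 × 0.19 = 10.355
  Final exam 39.5 × 0.05 = 1.975
Sum = 69.95
69.95 is ≥ 69 and < 72 → C-

C-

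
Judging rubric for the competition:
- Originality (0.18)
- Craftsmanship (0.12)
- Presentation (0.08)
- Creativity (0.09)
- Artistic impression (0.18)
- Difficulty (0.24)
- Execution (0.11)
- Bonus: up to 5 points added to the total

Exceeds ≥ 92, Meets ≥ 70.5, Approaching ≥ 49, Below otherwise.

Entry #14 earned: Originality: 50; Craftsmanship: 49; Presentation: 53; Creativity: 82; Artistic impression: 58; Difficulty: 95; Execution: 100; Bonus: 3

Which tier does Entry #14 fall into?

Meets

Weighted total:
  Originality 50 × 0.18 = 9
  Craftsmanship 49 × 0.12 = 5.88
  Presentation 53 × 0.08 = 4.24
  Creativity 82 × 0.09 = 7.38
  Artistic impression 58 × 0.18 = 10.44
  Difficulty 95 × 0.24 = 22.8
  Execution 100 × 0.11 = 11
Sum = 70.74
Bonus: 70.74 + 3 = 73.74
73.74 is ≥ 70.5 and < 92 → Meets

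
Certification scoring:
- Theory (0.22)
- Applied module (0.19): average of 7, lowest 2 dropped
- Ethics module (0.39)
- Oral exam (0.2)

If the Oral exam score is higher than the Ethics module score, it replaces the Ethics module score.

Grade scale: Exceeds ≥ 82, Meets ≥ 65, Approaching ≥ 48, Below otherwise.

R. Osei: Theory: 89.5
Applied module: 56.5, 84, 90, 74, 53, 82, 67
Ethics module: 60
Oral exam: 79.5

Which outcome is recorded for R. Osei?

Meets

Applied module: drop 53, 56.5 → average of remaining 5 = 397/5 = 79.4
Oral exam (79.5) > Ethics module (60), so Ethics module counts as 79.5.
Weighted total:
  Theory 89.5 × 0.22 = 19.69
  Applied module 79.4 × 0.19 = 15.086
  Ethics module 79.5 × 0.39 = 31.005
  Oral exam 79.5 × 0.2 = 15.9
Sum = 81.681
81.681 is ≥ 65 and < 82 → Meets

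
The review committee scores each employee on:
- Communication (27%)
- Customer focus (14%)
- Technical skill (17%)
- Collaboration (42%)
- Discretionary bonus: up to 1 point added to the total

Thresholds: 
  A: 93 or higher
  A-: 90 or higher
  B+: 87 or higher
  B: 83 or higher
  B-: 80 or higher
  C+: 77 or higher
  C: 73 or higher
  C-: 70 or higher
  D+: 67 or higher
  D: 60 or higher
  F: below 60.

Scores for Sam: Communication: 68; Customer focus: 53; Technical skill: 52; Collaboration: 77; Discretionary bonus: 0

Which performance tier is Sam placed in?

D

Weighted total:
  Communication 68 × 0.27 = 18.36
  Customer focus 53 × 0.14 = 7.42
  Technical skill 52 × 0.17 = 8.84
  Collaboration 77 × 0.42 = 32.34
Sum = 66.96
Discretionary bonus: 66.96 + 0 = 66.96
66.96 is ≥ 60 and < 67 → D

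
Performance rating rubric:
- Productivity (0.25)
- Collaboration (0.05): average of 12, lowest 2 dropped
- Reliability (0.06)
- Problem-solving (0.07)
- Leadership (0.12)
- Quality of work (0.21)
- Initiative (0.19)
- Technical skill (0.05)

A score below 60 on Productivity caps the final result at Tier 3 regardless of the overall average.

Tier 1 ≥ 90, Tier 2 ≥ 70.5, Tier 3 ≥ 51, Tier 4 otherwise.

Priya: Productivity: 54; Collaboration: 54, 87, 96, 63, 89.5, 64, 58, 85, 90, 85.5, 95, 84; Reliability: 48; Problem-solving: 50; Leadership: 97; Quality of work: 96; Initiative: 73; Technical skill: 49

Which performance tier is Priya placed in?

Tier 3

Collaboration: drop 54, 58 → average of remaining 10 = 839/10 = 83.9
Productivity score 54 < 60: minimum not met.
Weighted total:
  Productivity 54 × 0.25 = 13.5
  Collaboration 83.9 × 0.05 = 4.195
  Reliability 48 × 0.06 = 2.88
  Problem-solving 50 × 0.07 = 3.5
  Leadership 97 × 0.12 = 11.64
  Quality of work 96 × 0.21 = 20.16
  Initiative 73 × 0.19 = 13.87
  Technical skill 49 × 0.05 = 2.45
Sum = 72.195
72.195 would be Tier 2; cap at Tier 3 applies → Tier 3.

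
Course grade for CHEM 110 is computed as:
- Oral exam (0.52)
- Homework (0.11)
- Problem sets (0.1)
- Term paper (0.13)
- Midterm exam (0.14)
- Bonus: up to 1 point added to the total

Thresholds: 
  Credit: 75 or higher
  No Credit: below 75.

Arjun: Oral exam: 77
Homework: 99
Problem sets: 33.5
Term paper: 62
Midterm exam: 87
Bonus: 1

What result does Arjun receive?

Weighted total:
  Oral exam 77 × 0.52 = 40.04
  Homework 99 × 0.11 = 10.89
  Problem sets 33.5 × 0.1 = 3.35
  Term paper 62 × 0.13 = 8.06
  Midterm exam 87 × 0.14 = 12.18
Sum = 74.52
Bonus: 74.52 + 1 = 75.52
75.52 ≥ 75 → Credit

Credit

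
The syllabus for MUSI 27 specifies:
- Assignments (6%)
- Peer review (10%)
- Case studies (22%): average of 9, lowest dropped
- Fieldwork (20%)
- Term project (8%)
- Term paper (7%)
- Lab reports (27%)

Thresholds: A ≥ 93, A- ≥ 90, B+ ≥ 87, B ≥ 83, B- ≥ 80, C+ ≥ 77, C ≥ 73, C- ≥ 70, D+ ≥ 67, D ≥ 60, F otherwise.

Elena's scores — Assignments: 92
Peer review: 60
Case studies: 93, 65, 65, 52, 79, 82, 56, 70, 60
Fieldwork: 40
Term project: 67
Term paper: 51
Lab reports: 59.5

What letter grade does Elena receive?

D

Case studies: drop 52 → average of remaining 8 = 570/8 = 71.25
Weighted total:
  Assignments 92 × 0.06 = 5.52
  Peer review 60 × 0.1 = 6
  Case studies 71.25 × 0.22 = 15.675
  Fieldwork 40 × 0.2 = 8
  Term project 67 × 0.08 = 5.36
  Term paper 51 × 0.07 = 3.57
  Lab reports 59.5 × 0.27 = 16.065
Sum = 60.19
60.19 is ≥ 60 and < 67 → D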